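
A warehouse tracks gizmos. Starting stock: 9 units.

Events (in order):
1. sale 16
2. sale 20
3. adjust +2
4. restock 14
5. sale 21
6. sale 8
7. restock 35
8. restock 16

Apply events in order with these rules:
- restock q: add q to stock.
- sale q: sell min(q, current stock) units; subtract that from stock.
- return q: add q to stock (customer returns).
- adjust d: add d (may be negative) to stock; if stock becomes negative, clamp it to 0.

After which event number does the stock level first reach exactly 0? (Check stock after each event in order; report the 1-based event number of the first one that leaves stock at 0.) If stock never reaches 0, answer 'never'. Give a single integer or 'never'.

Processing events:
Start: stock = 9
  Event 1 (sale 16): sell min(16,9)=9. stock: 9 - 9 = 0. total_sold = 9
  Event 2 (sale 20): sell min(20,0)=0. stock: 0 - 0 = 0. total_sold = 9
  Event 3 (adjust +2): 0 + 2 = 2
  Event 4 (restock 14): 2 + 14 = 16
  Event 5 (sale 21): sell min(21,16)=16. stock: 16 - 16 = 0. total_sold = 25
  Event 6 (sale 8): sell min(8,0)=0. stock: 0 - 0 = 0. total_sold = 25
  Event 7 (restock 35): 0 + 35 = 35
  Event 8 (restock 16): 35 + 16 = 51
Final: stock = 51, total_sold = 25

First zero at event 1.

Answer: 1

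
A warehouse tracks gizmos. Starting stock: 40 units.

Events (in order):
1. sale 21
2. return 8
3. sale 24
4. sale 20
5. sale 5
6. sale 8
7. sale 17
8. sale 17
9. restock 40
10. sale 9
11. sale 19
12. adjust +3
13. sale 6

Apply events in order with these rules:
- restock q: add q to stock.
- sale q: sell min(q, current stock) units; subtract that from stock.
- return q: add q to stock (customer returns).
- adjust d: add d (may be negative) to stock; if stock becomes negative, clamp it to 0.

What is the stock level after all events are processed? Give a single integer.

Answer: 9

Derivation:
Processing events:
Start: stock = 40
  Event 1 (sale 21): sell min(21,40)=21. stock: 40 - 21 = 19. total_sold = 21
  Event 2 (return 8): 19 + 8 = 27
  Event 3 (sale 24): sell min(24,27)=24. stock: 27 - 24 = 3. total_sold = 45
  Event 4 (sale 20): sell min(20,3)=3. stock: 3 - 3 = 0. total_sold = 48
  Event 5 (sale 5): sell min(5,0)=0. stock: 0 - 0 = 0. total_sold = 48
  Event 6 (sale 8): sell min(8,0)=0. stock: 0 - 0 = 0. total_sold = 48
  Event 7 (sale 17): sell min(17,0)=0. stock: 0 - 0 = 0. total_sold = 48
  Event 8 (sale 17): sell min(17,0)=0. stock: 0 - 0 = 0. total_sold = 48
  Event 9 (restock 40): 0 + 40 = 40
  Event 10 (sale 9): sell min(9,40)=9. stock: 40 - 9 = 31. total_sold = 57
  Event 11 (sale 19): sell min(19,31)=19. stock: 31 - 19 = 12. total_sold = 76
  Event 12 (adjust +3): 12 + 3 = 15
  Event 13 (sale 6): sell min(6,15)=6. stock: 15 - 6 = 9. total_sold = 82
Final: stock = 9, total_sold = 82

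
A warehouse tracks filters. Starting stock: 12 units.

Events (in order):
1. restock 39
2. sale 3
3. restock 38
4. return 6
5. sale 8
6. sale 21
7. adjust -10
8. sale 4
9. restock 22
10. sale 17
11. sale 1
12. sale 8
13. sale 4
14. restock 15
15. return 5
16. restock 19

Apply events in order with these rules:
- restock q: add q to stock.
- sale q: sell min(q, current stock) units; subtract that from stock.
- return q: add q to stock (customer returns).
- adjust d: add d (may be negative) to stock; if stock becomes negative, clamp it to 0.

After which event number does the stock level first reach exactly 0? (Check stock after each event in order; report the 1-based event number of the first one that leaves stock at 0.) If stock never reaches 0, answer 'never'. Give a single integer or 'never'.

Processing events:
Start: stock = 12
  Event 1 (restock 39): 12 + 39 = 51
  Event 2 (sale 3): sell min(3,51)=3. stock: 51 - 3 = 48. total_sold = 3
  Event 3 (restock 38): 48 + 38 = 86
  Event 4 (return 6): 86 + 6 = 92
  Event 5 (sale 8): sell min(8,92)=8. stock: 92 - 8 = 84. total_sold = 11
  Event 6 (sale 21): sell min(21,84)=21. stock: 84 - 21 = 63. total_sold = 32
  Event 7 (adjust -10): 63 + -10 = 53
  Event 8 (sale 4): sell min(4,53)=4. stock: 53 - 4 = 49. total_sold = 36
  Event 9 (restock 22): 49 + 22 = 71
  Event 10 (sale 17): sell min(17,71)=17. stock: 71 - 17 = 54. total_sold = 53
  Event 11 (sale 1): sell min(1,54)=1. stock: 54 - 1 = 53. total_sold = 54
  Event 12 (sale 8): sell min(8,53)=8. stock: 53 - 8 = 45. total_sold = 62
  Event 13 (sale 4): sell min(4,45)=4. stock: 45 - 4 = 41. total_sold = 66
  Event 14 (restock 15): 41 + 15 = 56
  Event 15 (return 5): 56 + 5 = 61
  Event 16 (restock 19): 61 + 19 = 80
Final: stock = 80, total_sold = 66

Stock never reaches 0.

Answer: never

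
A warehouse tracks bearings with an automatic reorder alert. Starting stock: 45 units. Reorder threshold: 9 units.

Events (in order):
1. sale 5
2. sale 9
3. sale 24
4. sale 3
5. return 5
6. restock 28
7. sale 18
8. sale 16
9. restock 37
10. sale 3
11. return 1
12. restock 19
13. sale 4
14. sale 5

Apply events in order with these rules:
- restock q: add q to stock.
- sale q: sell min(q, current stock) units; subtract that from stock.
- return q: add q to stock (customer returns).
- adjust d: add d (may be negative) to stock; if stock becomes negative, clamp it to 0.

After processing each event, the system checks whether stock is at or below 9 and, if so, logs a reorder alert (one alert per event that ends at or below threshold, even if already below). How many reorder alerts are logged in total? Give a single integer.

Answer: 4

Derivation:
Processing events:
Start: stock = 45
  Event 1 (sale 5): sell min(5,45)=5. stock: 45 - 5 = 40. total_sold = 5
  Event 2 (sale 9): sell min(9,40)=9. stock: 40 - 9 = 31. total_sold = 14
  Event 3 (sale 24): sell min(24,31)=24. stock: 31 - 24 = 7. total_sold = 38
  Event 4 (sale 3): sell min(3,7)=3. stock: 7 - 3 = 4. total_sold = 41
  Event 5 (return 5): 4 + 5 = 9
  Event 6 (restock 28): 9 + 28 = 37
  Event 7 (sale 18): sell min(18,37)=18. stock: 37 - 18 = 19. total_sold = 59
  Event 8 (sale 16): sell min(16,19)=16. stock: 19 - 16 = 3. total_sold = 75
  Event 9 (restock 37): 3 + 37 = 40
  Event 10 (sale 3): sell min(3,40)=3. stock: 40 - 3 = 37. total_sold = 78
  Event 11 (return 1): 37 + 1 = 38
  Event 12 (restock 19): 38 + 19 = 57
  Event 13 (sale 4): sell min(4,57)=4. stock: 57 - 4 = 53. total_sold = 82
  Event 14 (sale 5): sell min(5,53)=5. stock: 53 - 5 = 48. total_sold = 87
Final: stock = 48, total_sold = 87

Checking against threshold 9:
  After event 1: stock=40 > 9
  After event 2: stock=31 > 9
  After event 3: stock=7 <= 9 -> ALERT
  After event 4: stock=4 <= 9 -> ALERT
  After event 5: stock=9 <= 9 -> ALERT
  After event 6: stock=37 > 9
  After event 7: stock=19 > 9
  After event 8: stock=3 <= 9 -> ALERT
  After event 9: stock=40 > 9
  After event 10: stock=37 > 9
  After event 11: stock=38 > 9
  After event 12: stock=57 > 9
  After event 13: stock=53 > 9
  After event 14: stock=48 > 9
Alert events: [3, 4, 5, 8]. Count = 4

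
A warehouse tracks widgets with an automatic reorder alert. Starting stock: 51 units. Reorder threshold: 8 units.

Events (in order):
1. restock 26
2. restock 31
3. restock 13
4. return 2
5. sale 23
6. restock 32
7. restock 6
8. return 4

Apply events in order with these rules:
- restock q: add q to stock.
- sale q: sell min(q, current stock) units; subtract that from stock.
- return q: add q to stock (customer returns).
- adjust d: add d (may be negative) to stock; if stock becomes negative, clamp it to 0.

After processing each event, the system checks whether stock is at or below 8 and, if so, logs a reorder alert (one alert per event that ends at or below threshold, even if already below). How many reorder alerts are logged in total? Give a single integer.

Processing events:
Start: stock = 51
  Event 1 (restock 26): 51 + 26 = 77
  Event 2 (restock 31): 77 + 31 = 108
  Event 3 (restock 13): 108 + 13 = 121
  Event 4 (return 2): 121 + 2 = 123
  Event 5 (sale 23): sell min(23,123)=23. stock: 123 - 23 = 100. total_sold = 23
  Event 6 (restock 32): 100 + 32 = 132
  Event 7 (restock 6): 132 + 6 = 138
  Event 8 (return 4): 138 + 4 = 142
Final: stock = 142, total_sold = 23

Checking against threshold 8:
  After event 1: stock=77 > 8
  After event 2: stock=108 > 8
  After event 3: stock=121 > 8
  After event 4: stock=123 > 8
  After event 5: stock=100 > 8
  After event 6: stock=132 > 8
  After event 7: stock=138 > 8
  After event 8: stock=142 > 8
Alert events: []. Count = 0

Answer: 0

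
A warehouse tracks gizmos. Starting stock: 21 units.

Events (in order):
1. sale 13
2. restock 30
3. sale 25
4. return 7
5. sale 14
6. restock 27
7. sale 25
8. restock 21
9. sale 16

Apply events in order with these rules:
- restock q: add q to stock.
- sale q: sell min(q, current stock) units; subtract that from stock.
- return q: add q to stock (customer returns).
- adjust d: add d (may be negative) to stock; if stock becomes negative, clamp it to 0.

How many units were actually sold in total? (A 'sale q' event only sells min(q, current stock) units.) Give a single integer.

Answer: 93

Derivation:
Processing events:
Start: stock = 21
  Event 1 (sale 13): sell min(13,21)=13. stock: 21 - 13 = 8. total_sold = 13
  Event 2 (restock 30): 8 + 30 = 38
  Event 3 (sale 25): sell min(25,38)=25. stock: 38 - 25 = 13. total_sold = 38
  Event 4 (return 7): 13 + 7 = 20
  Event 5 (sale 14): sell min(14,20)=14. stock: 20 - 14 = 6. total_sold = 52
  Event 6 (restock 27): 6 + 27 = 33
  Event 7 (sale 25): sell min(25,33)=25. stock: 33 - 25 = 8. total_sold = 77
  Event 8 (restock 21): 8 + 21 = 29
  Event 9 (sale 16): sell min(16,29)=16. stock: 29 - 16 = 13. total_sold = 93
Final: stock = 13, total_sold = 93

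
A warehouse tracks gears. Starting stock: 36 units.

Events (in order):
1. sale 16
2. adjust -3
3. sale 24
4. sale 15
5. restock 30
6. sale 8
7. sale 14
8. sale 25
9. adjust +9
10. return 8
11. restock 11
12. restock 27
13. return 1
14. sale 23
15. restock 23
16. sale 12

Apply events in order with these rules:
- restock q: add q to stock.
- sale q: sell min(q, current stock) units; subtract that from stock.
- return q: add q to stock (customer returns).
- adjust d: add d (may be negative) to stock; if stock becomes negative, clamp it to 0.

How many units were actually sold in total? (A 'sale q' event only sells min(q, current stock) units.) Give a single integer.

Answer: 98

Derivation:
Processing events:
Start: stock = 36
  Event 1 (sale 16): sell min(16,36)=16. stock: 36 - 16 = 20. total_sold = 16
  Event 2 (adjust -3): 20 + -3 = 17
  Event 3 (sale 24): sell min(24,17)=17. stock: 17 - 17 = 0. total_sold = 33
  Event 4 (sale 15): sell min(15,0)=0. stock: 0 - 0 = 0. total_sold = 33
  Event 5 (restock 30): 0 + 30 = 30
  Event 6 (sale 8): sell min(8,30)=8. stock: 30 - 8 = 22. total_sold = 41
  Event 7 (sale 14): sell min(14,22)=14. stock: 22 - 14 = 8. total_sold = 55
  Event 8 (sale 25): sell min(25,8)=8. stock: 8 - 8 = 0. total_sold = 63
  Event 9 (adjust +9): 0 + 9 = 9
  Event 10 (return 8): 9 + 8 = 17
  Event 11 (restock 11): 17 + 11 = 28
  Event 12 (restock 27): 28 + 27 = 55
  Event 13 (return 1): 55 + 1 = 56
  Event 14 (sale 23): sell min(23,56)=23. stock: 56 - 23 = 33. total_sold = 86
  Event 15 (restock 23): 33 + 23 = 56
  Event 16 (sale 12): sell min(12,56)=12. stock: 56 - 12 = 44. total_sold = 98
Final: stock = 44, total_sold = 98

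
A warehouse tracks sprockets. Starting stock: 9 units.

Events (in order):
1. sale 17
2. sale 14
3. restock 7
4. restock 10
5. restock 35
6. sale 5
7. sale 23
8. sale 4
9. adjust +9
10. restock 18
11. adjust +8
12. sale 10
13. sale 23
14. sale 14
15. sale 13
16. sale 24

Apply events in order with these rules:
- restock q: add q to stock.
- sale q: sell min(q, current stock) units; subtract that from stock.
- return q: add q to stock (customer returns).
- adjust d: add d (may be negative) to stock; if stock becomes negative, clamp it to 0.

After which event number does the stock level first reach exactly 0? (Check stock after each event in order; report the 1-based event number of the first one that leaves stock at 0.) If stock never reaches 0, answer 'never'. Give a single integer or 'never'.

Processing events:
Start: stock = 9
  Event 1 (sale 17): sell min(17,9)=9. stock: 9 - 9 = 0. total_sold = 9
  Event 2 (sale 14): sell min(14,0)=0. stock: 0 - 0 = 0. total_sold = 9
  Event 3 (restock 7): 0 + 7 = 7
  Event 4 (restock 10): 7 + 10 = 17
  Event 5 (restock 35): 17 + 35 = 52
  Event 6 (sale 5): sell min(5,52)=5. stock: 52 - 5 = 47. total_sold = 14
  Event 7 (sale 23): sell min(23,47)=23. stock: 47 - 23 = 24. total_sold = 37
  Event 8 (sale 4): sell min(4,24)=4. stock: 24 - 4 = 20. total_sold = 41
  Event 9 (adjust +9): 20 + 9 = 29
  Event 10 (restock 18): 29 + 18 = 47
  Event 11 (adjust +8): 47 + 8 = 55
  Event 12 (sale 10): sell min(10,55)=10. stock: 55 - 10 = 45. total_sold = 51
  Event 13 (sale 23): sell min(23,45)=23. stock: 45 - 23 = 22. total_sold = 74
  Event 14 (sale 14): sell min(14,22)=14. stock: 22 - 14 = 8. total_sold = 88
  Event 15 (sale 13): sell min(13,8)=8. stock: 8 - 8 = 0. total_sold = 96
  Event 16 (sale 24): sell min(24,0)=0. stock: 0 - 0 = 0. total_sold = 96
Final: stock = 0, total_sold = 96

First zero at event 1.

Answer: 1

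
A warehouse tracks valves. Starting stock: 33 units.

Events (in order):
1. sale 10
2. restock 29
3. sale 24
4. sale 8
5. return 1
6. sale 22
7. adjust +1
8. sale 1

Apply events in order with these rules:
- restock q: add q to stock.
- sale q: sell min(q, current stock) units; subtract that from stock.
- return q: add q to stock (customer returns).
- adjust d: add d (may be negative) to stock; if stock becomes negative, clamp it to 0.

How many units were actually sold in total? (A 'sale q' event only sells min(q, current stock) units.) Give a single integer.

Answer: 64

Derivation:
Processing events:
Start: stock = 33
  Event 1 (sale 10): sell min(10,33)=10. stock: 33 - 10 = 23. total_sold = 10
  Event 2 (restock 29): 23 + 29 = 52
  Event 3 (sale 24): sell min(24,52)=24. stock: 52 - 24 = 28. total_sold = 34
  Event 4 (sale 8): sell min(8,28)=8. stock: 28 - 8 = 20. total_sold = 42
  Event 5 (return 1): 20 + 1 = 21
  Event 6 (sale 22): sell min(22,21)=21. stock: 21 - 21 = 0. total_sold = 63
  Event 7 (adjust +1): 0 + 1 = 1
  Event 8 (sale 1): sell min(1,1)=1. stock: 1 - 1 = 0. total_sold = 64
Final: stock = 0, total_sold = 64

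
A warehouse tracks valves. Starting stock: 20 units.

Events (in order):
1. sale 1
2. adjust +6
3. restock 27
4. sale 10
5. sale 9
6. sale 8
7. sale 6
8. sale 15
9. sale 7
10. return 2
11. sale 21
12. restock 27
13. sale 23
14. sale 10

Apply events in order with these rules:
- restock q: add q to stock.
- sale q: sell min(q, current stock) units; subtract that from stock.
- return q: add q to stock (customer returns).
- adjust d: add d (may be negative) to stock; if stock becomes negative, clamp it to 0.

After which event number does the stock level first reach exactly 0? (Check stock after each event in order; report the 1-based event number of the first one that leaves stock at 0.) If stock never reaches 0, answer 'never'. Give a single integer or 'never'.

Processing events:
Start: stock = 20
  Event 1 (sale 1): sell min(1,20)=1. stock: 20 - 1 = 19. total_sold = 1
  Event 2 (adjust +6): 19 + 6 = 25
  Event 3 (restock 27): 25 + 27 = 52
  Event 4 (sale 10): sell min(10,52)=10. stock: 52 - 10 = 42. total_sold = 11
  Event 5 (sale 9): sell min(9,42)=9. stock: 42 - 9 = 33. total_sold = 20
  Event 6 (sale 8): sell min(8,33)=8. stock: 33 - 8 = 25. total_sold = 28
  Event 7 (sale 6): sell min(6,25)=6. stock: 25 - 6 = 19. total_sold = 34
  Event 8 (sale 15): sell min(15,19)=15. stock: 19 - 15 = 4. total_sold = 49
  Event 9 (sale 7): sell min(7,4)=4. stock: 4 - 4 = 0. total_sold = 53
  Event 10 (return 2): 0 + 2 = 2
  Event 11 (sale 21): sell min(21,2)=2. stock: 2 - 2 = 0. total_sold = 55
  Event 12 (restock 27): 0 + 27 = 27
  Event 13 (sale 23): sell min(23,27)=23. stock: 27 - 23 = 4. total_sold = 78
  Event 14 (sale 10): sell min(10,4)=4. stock: 4 - 4 = 0. total_sold = 82
Final: stock = 0, total_sold = 82

First zero at event 9.

Answer: 9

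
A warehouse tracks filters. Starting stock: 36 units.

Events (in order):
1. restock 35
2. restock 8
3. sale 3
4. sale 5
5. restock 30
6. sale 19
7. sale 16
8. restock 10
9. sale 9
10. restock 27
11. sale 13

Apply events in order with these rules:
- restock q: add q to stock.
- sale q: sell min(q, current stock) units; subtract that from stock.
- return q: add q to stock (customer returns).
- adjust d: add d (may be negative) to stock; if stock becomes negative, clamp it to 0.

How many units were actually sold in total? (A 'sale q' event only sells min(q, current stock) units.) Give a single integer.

Processing events:
Start: stock = 36
  Event 1 (restock 35): 36 + 35 = 71
  Event 2 (restock 8): 71 + 8 = 79
  Event 3 (sale 3): sell min(3,79)=3. stock: 79 - 3 = 76. total_sold = 3
  Event 4 (sale 5): sell min(5,76)=5. stock: 76 - 5 = 71. total_sold = 8
  Event 5 (restock 30): 71 + 30 = 101
  Event 6 (sale 19): sell min(19,101)=19. stock: 101 - 19 = 82. total_sold = 27
  Event 7 (sale 16): sell min(16,82)=16. stock: 82 - 16 = 66. total_sold = 43
  Event 8 (restock 10): 66 + 10 = 76
  Event 9 (sale 9): sell min(9,76)=9. stock: 76 - 9 = 67. total_sold = 52
  Event 10 (restock 27): 67 + 27 = 94
  Event 11 (sale 13): sell min(13,94)=13. stock: 94 - 13 = 81. total_sold = 65
Final: stock = 81, total_sold = 65

Answer: 65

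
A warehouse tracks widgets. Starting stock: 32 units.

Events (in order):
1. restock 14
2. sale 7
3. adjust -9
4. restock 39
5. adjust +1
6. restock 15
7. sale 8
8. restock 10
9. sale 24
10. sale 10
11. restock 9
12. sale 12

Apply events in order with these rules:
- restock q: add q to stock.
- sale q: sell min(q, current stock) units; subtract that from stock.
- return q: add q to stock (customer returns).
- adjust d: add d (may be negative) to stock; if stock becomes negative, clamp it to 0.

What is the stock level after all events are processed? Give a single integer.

Answer: 50

Derivation:
Processing events:
Start: stock = 32
  Event 1 (restock 14): 32 + 14 = 46
  Event 2 (sale 7): sell min(7,46)=7. stock: 46 - 7 = 39. total_sold = 7
  Event 3 (adjust -9): 39 + -9 = 30
  Event 4 (restock 39): 30 + 39 = 69
  Event 5 (adjust +1): 69 + 1 = 70
  Event 6 (restock 15): 70 + 15 = 85
  Event 7 (sale 8): sell min(8,85)=8. stock: 85 - 8 = 77. total_sold = 15
  Event 8 (restock 10): 77 + 10 = 87
  Event 9 (sale 24): sell min(24,87)=24. stock: 87 - 24 = 63. total_sold = 39
  Event 10 (sale 10): sell min(10,63)=10. stock: 63 - 10 = 53. total_sold = 49
  Event 11 (restock 9): 53 + 9 = 62
  Event 12 (sale 12): sell min(12,62)=12. stock: 62 - 12 = 50. total_sold = 61
Final: stock = 50, total_sold = 61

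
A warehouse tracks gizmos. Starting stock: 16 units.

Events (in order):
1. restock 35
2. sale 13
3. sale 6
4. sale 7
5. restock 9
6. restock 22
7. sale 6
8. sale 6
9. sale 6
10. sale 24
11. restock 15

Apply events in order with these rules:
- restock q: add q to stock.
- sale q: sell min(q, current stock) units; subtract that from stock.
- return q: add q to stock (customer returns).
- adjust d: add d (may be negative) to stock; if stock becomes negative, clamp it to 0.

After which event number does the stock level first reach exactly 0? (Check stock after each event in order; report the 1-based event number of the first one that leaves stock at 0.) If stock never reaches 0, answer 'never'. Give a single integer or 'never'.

Answer: never

Derivation:
Processing events:
Start: stock = 16
  Event 1 (restock 35): 16 + 35 = 51
  Event 2 (sale 13): sell min(13,51)=13. stock: 51 - 13 = 38. total_sold = 13
  Event 3 (sale 6): sell min(6,38)=6. stock: 38 - 6 = 32. total_sold = 19
  Event 4 (sale 7): sell min(7,32)=7. stock: 32 - 7 = 25. total_sold = 26
  Event 5 (restock 9): 25 + 9 = 34
  Event 6 (restock 22): 34 + 22 = 56
  Event 7 (sale 6): sell min(6,56)=6. stock: 56 - 6 = 50. total_sold = 32
  Event 8 (sale 6): sell min(6,50)=6. stock: 50 - 6 = 44. total_sold = 38
  Event 9 (sale 6): sell min(6,44)=6. stock: 44 - 6 = 38. total_sold = 44
  Event 10 (sale 24): sell min(24,38)=24. stock: 38 - 24 = 14. total_sold = 68
  Event 11 (restock 15): 14 + 15 = 29
Final: stock = 29, total_sold = 68

Stock never reaches 0.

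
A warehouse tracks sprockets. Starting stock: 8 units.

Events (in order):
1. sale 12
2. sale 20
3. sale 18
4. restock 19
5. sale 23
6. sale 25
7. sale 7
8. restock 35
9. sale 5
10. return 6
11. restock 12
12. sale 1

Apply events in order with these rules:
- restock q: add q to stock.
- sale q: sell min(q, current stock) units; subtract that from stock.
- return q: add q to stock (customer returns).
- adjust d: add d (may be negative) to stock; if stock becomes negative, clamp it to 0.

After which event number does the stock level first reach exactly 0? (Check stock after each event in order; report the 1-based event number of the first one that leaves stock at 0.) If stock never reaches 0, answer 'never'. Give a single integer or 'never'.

Processing events:
Start: stock = 8
  Event 1 (sale 12): sell min(12,8)=8. stock: 8 - 8 = 0. total_sold = 8
  Event 2 (sale 20): sell min(20,0)=0. stock: 0 - 0 = 0. total_sold = 8
  Event 3 (sale 18): sell min(18,0)=0. stock: 0 - 0 = 0. total_sold = 8
  Event 4 (restock 19): 0 + 19 = 19
  Event 5 (sale 23): sell min(23,19)=19. stock: 19 - 19 = 0. total_sold = 27
  Event 6 (sale 25): sell min(25,0)=0. stock: 0 - 0 = 0. total_sold = 27
  Event 7 (sale 7): sell min(7,0)=0. stock: 0 - 0 = 0. total_sold = 27
  Event 8 (restock 35): 0 + 35 = 35
  Event 9 (sale 5): sell min(5,35)=5. stock: 35 - 5 = 30. total_sold = 32
  Event 10 (return 6): 30 + 6 = 36
  Event 11 (restock 12): 36 + 12 = 48
  Event 12 (sale 1): sell min(1,48)=1. stock: 48 - 1 = 47. total_sold = 33
Final: stock = 47, total_sold = 33

First zero at event 1.

Answer: 1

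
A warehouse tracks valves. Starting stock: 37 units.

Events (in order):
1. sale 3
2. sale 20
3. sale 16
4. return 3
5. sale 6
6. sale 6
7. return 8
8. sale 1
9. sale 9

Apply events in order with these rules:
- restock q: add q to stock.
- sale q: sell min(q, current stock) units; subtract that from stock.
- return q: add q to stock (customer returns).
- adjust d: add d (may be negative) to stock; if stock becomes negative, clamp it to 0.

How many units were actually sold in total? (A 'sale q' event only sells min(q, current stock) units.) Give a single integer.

Answer: 48

Derivation:
Processing events:
Start: stock = 37
  Event 1 (sale 3): sell min(3,37)=3. stock: 37 - 3 = 34. total_sold = 3
  Event 2 (sale 20): sell min(20,34)=20. stock: 34 - 20 = 14. total_sold = 23
  Event 3 (sale 16): sell min(16,14)=14. stock: 14 - 14 = 0. total_sold = 37
  Event 4 (return 3): 0 + 3 = 3
  Event 5 (sale 6): sell min(6,3)=3. stock: 3 - 3 = 0. total_sold = 40
  Event 6 (sale 6): sell min(6,0)=0. stock: 0 - 0 = 0. total_sold = 40
  Event 7 (return 8): 0 + 8 = 8
  Event 8 (sale 1): sell min(1,8)=1. stock: 8 - 1 = 7. total_sold = 41
  Event 9 (sale 9): sell min(9,7)=7. stock: 7 - 7 = 0. total_sold = 48
Final: stock = 0, total_sold = 48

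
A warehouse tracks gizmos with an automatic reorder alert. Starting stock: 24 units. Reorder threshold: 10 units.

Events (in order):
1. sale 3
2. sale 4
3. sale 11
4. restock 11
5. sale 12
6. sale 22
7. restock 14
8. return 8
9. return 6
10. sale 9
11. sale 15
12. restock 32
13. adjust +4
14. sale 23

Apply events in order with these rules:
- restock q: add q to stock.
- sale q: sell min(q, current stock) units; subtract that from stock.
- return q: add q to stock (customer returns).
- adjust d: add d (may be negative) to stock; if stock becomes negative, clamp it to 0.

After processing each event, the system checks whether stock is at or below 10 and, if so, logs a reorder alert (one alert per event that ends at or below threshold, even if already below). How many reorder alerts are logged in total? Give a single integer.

Processing events:
Start: stock = 24
  Event 1 (sale 3): sell min(3,24)=3. stock: 24 - 3 = 21. total_sold = 3
  Event 2 (sale 4): sell min(4,21)=4. stock: 21 - 4 = 17. total_sold = 7
  Event 3 (sale 11): sell min(11,17)=11. stock: 17 - 11 = 6. total_sold = 18
  Event 4 (restock 11): 6 + 11 = 17
  Event 5 (sale 12): sell min(12,17)=12. stock: 17 - 12 = 5. total_sold = 30
  Event 6 (sale 22): sell min(22,5)=5. stock: 5 - 5 = 0. total_sold = 35
  Event 7 (restock 14): 0 + 14 = 14
  Event 8 (return 8): 14 + 8 = 22
  Event 9 (return 6): 22 + 6 = 28
  Event 10 (sale 9): sell min(9,28)=9. stock: 28 - 9 = 19. total_sold = 44
  Event 11 (sale 15): sell min(15,19)=15. stock: 19 - 15 = 4. total_sold = 59
  Event 12 (restock 32): 4 + 32 = 36
  Event 13 (adjust +4): 36 + 4 = 40
  Event 14 (sale 23): sell min(23,40)=23. stock: 40 - 23 = 17. total_sold = 82
Final: stock = 17, total_sold = 82

Checking against threshold 10:
  After event 1: stock=21 > 10
  After event 2: stock=17 > 10
  After event 3: stock=6 <= 10 -> ALERT
  After event 4: stock=17 > 10
  After event 5: stock=5 <= 10 -> ALERT
  After event 6: stock=0 <= 10 -> ALERT
  After event 7: stock=14 > 10
  After event 8: stock=22 > 10
  After event 9: stock=28 > 10
  After event 10: stock=19 > 10
  After event 11: stock=4 <= 10 -> ALERT
  After event 12: stock=36 > 10
  After event 13: stock=40 > 10
  After event 14: stock=17 > 10
Alert events: [3, 5, 6, 11]. Count = 4

Answer: 4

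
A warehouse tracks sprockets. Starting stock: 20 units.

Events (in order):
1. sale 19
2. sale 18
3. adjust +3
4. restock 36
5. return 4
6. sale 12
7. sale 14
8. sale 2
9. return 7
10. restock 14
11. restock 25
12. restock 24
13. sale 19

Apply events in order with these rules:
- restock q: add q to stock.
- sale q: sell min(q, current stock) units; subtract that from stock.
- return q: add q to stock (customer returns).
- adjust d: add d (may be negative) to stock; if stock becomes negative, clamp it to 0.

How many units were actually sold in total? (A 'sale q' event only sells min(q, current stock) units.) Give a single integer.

Processing events:
Start: stock = 20
  Event 1 (sale 19): sell min(19,20)=19. stock: 20 - 19 = 1. total_sold = 19
  Event 2 (sale 18): sell min(18,1)=1. stock: 1 - 1 = 0. total_sold = 20
  Event 3 (adjust +3): 0 + 3 = 3
  Event 4 (restock 36): 3 + 36 = 39
  Event 5 (return 4): 39 + 4 = 43
  Event 6 (sale 12): sell min(12,43)=12. stock: 43 - 12 = 31. total_sold = 32
  Event 7 (sale 14): sell min(14,31)=14. stock: 31 - 14 = 17. total_sold = 46
  Event 8 (sale 2): sell min(2,17)=2. stock: 17 - 2 = 15. total_sold = 48
  Event 9 (return 7): 15 + 7 = 22
  Event 10 (restock 14): 22 + 14 = 36
  Event 11 (restock 25): 36 + 25 = 61
  Event 12 (restock 24): 61 + 24 = 85
  Event 13 (sale 19): sell min(19,85)=19. stock: 85 - 19 = 66. total_sold = 67
Final: stock = 66, total_sold = 67

Answer: 67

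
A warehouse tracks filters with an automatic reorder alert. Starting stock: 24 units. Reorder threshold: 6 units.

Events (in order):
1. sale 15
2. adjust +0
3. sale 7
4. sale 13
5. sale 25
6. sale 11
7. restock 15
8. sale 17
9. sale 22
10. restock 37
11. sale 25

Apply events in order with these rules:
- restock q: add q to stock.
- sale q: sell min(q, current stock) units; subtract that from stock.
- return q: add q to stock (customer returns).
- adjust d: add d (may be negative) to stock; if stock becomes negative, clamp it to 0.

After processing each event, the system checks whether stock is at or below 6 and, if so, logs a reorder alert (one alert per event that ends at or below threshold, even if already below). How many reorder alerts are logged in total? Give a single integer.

Answer: 6

Derivation:
Processing events:
Start: stock = 24
  Event 1 (sale 15): sell min(15,24)=15. stock: 24 - 15 = 9. total_sold = 15
  Event 2 (adjust +0): 9 + 0 = 9
  Event 3 (sale 7): sell min(7,9)=7. stock: 9 - 7 = 2. total_sold = 22
  Event 4 (sale 13): sell min(13,2)=2. stock: 2 - 2 = 0. total_sold = 24
  Event 5 (sale 25): sell min(25,0)=0. stock: 0 - 0 = 0. total_sold = 24
  Event 6 (sale 11): sell min(11,0)=0. stock: 0 - 0 = 0. total_sold = 24
  Event 7 (restock 15): 0 + 15 = 15
  Event 8 (sale 17): sell min(17,15)=15. stock: 15 - 15 = 0. total_sold = 39
  Event 9 (sale 22): sell min(22,0)=0. stock: 0 - 0 = 0. total_sold = 39
  Event 10 (restock 37): 0 + 37 = 37
  Event 11 (sale 25): sell min(25,37)=25. stock: 37 - 25 = 12. total_sold = 64
Final: stock = 12, total_sold = 64

Checking against threshold 6:
  After event 1: stock=9 > 6
  After event 2: stock=9 > 6
  After event 3: stock=2 <= 6 -> ALERT
  After event 4: stock=0 <= 6 -> ALERT
  After event 5: stock=0 <= 6 -> ALERT
  After event 6: stock=0 <= 6 -> ALERT
  After event 7: stock=15 > 6
  After event 8: stock=0 <= 6 -> ALERT
  After event 9: stock=0 <= 6 -> ALERT
  After event 10: stock=37 > 6
  After event 11: stock=12 > 6
Alert events: [3, 4, 5, 6, 8, 9]. Count = 6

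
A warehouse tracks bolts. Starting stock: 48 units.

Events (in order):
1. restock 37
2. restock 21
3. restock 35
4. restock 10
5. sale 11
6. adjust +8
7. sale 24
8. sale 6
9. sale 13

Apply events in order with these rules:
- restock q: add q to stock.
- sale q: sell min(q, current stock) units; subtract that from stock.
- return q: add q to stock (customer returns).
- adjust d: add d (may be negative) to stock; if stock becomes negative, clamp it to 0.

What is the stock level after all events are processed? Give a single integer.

Processing events:
Start: stock = 48
  Event 1 (restock 37): 48 + 37 = 85
  Event 2 (restock 21): 85 + 21 = 106
  Event 3 (restock 35): 106 + 35 = 141
  Event 4 (restock 10): 141 + 10 = 151
  Event 5 (sale 11): sell min(11,151)=11. stock: 151 - 11 = 140. total_sold = 11
  Event 6 (adjust +8): 140 + 8 = 148
  Event 7 (sale 24): sell min(24,148)=24. stock: 148 - 24 = 124. total_sold = 35
  Event 8 (sale 6): sell min(6,124)=6. stock: 124 - 6 = 118. total_sold = 41
  Event 9 (sale 13): sell min(13,118)=13. stock: 118 - 13 = 105. total_sold = 54
Final: stock = 105, total_sold = 54

Answer: 105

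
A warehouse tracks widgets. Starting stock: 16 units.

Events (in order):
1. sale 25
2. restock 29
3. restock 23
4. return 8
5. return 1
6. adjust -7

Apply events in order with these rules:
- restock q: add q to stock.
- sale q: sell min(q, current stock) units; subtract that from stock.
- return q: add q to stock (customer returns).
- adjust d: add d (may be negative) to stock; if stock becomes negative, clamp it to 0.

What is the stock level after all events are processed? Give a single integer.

Processing events:
Start: stock = 16
  Event 1 (sale 25): sell min(25,16)=16. stock: 16 - 16 = 0. total_sold = 16
  Event 2 (restock 29): 0 + 29 = 29
  Event 3 (restock 23): 29 + 23 = 52
  Event 4 (return 8): 52 + 8 = 60
  Event 5 (return 1): 60 + 1 = 61
  Event 6 (adjust -7): 61 + -7 = 54
Final: stock = 54, total_sold = 16

Answer: 54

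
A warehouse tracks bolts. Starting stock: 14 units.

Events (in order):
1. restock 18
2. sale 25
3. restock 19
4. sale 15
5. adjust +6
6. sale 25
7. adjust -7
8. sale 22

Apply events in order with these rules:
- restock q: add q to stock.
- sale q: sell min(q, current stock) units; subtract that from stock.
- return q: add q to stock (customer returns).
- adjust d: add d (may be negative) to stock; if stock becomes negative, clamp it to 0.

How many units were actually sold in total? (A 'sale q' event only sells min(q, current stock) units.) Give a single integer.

Answer: 57

Derivation:
Processing events:
Start: stock = 14
  Event 1 (restock 18): 14 + 18 = 32
  Event 2 (sale 25): sell min(25,32)=25. stock: 32 - 25 = 7. total_sold = 25
  Event 3 (restock 19): 7 + 19 = 26
  Event 4 (sale 15): sell min(15,26)=15. stock: 26 - 15 = 11. total_sold = 40
  Event 5 (adjust +6): 11 + 6 = 17
  Event 6 (sale 25): sell min(25,17)=17. stock: 17 - 17 = 0. total_sold = 57
  Event 7 (adjust -7): 0 + -7 = 0 (clamped to 0)
  Event 8 (sale 22): sell min(22,0)=0. stock: 0 - 0 = 0. total_sold = 57
Final: stock = 0, total_sold = 57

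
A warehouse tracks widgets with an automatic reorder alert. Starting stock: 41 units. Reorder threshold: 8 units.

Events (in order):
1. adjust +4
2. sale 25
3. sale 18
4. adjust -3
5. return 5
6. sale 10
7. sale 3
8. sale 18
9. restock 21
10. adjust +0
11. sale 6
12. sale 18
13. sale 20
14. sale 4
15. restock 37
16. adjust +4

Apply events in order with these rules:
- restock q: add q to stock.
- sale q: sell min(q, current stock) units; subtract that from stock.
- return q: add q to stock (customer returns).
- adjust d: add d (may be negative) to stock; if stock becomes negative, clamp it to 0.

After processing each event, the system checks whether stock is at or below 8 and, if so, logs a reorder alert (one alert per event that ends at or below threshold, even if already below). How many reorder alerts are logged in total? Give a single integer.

Processing events:
Start: stock = 41
  Event 1 (adjust +4): 41 + 4 = 45
  Event 2 (sale 25): sell min(25,45)=25. stock: 45 - 25 = 20. total_sold = 25
  Event 3 (sale 18): sell min(18,20)=18. stock: 20 - 18 = 2. total_sold = 43
  Event 4 (adjust -3): 2 + -3 = 0 (clamped to 0)
  Event 5 (return 5): 0 + 5 = 5
  Event 6 (sale 10): sell min(10,5)=5. stock: 5 - 5 = 0. total_sold = 48
  Event 7 (sale 3): sell min(3,0)=0. stock: 0 - 0 = 0. total_sold = 48
  Event 8 (sale 18): sell min(18,0)=0. stock: 0 - 0 = 0. total_sold = 48
  Event 9 (restock 21): 0 + 21 = 21
  Event 10 (adjust +0): 21 + 0 = 21
  Event 11 (sale 6): sell min(6,21)=6. stock: 21 - 6 = 15. total_sold = 54
  Event 12 (sale 18): sell min(18,15)=15. stock: 15 - 15 = 0. total_sold = 69
  Event 13 (sale 20): sell min(20,0)=0. stock: 0 - 0 = 0. total_sold = 69
  Event 14 (sale 4): sell min(4,0)=0. stock: 0 - 0 = 0. total_sold = 69
  Event 15 (restock 37): 0 + 37 = 37
  Event 16 (adjust +4): 37 + 4 = 41
Final: stock = 41, total_sold = 69

Checking against threshold 8:
  After event 1: stock=45 > 8
  After event 2: stock=20 > 8
  After event 3: stock=2 <= 8 -> ALERT
  After event 4: stock=0 <= 8 -> ALERT
  After event 5: stock=5 <= 8 -> ALERT
  After event 6: stock=0 <= 8 -> ALERT
  After event 7: stock=0 <= 8 -> ALERT
  After event 8: stock=0 <= 8 -> ALERT
  After event 9: stock=21 > 8
  After event 10: stock=21 > 8
  After event 11: stock=15 > 8
  After event 12: stock=0 <= 8 -> ALERT
  After event 13: stock=0 <= 8 -> ALERT
  After event 14: stock=0 <= 8 -> ALERT
  After event 15: stock=37 > 8
  After event 16: stock=41 > 8
Alert events: [3, 4, 5, 6, 7, 8, 12, 13, 14]. Count = 9

Answer: 9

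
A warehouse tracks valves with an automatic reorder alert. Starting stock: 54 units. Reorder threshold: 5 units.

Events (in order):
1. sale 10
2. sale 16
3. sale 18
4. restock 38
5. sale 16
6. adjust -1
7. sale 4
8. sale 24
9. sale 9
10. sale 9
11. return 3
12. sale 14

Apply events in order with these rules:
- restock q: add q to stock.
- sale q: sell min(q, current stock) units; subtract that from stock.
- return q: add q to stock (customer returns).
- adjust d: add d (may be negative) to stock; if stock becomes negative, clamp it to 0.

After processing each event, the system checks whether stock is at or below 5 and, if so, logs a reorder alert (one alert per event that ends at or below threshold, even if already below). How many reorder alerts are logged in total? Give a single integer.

Processing events:
Start: stock = 54
  Event 1 (sale 10): sell min(10,54)=10. stock: 54 - 10 = 44. total_sold = 10
  Event 2 (sale 16): sell min(16,44)=16. stock: 44 - 16 = 28. total_sold = 26
  Event 3 (sale 18): sell min(18,28)=18. stock: 28 - 18 = 10. total_sold = 44
  Event 4 (restock 38): 10 + 38 = 48
  Event 5 (sale 16): sell min(16,48)=16. stock: 48 - 16 = 32. total_sold = 60
  Event 6 (adjust -1): 32 + -1 = 31
  Event 7 (sale 4): sell min(4,31)=4. stock: 31 - 4 = 27. total_sold = 64
  Event 8 (sale 24): sell min(24,27)=24. stock: 27 - 24 = 3. total_sold = 88
  Event 9 (sale 9): sell min(9,3)=3. stock: 3 - 3 = 0. total_sold = 91
  Event 10 (sale 9): sell min(9,0)=0. stock: 0 - 0 = 0. total_sold = 91
  Event 11 (return 3): 0 + 3 = 3
  Event 12 (sale 14): sell min(14,3)=3. stock: 3 - 3 = 0. total_sold = 94
Final: stock = 0, total_sold = 94

Checking against threshold 5:
  After event 1: stock=44 > 5
  After event 2: stock=28 > 5
  After event 3: stock=10 > 5
  After event 4: stock=48 > 5
  After event 5: stock=32 > 5
  After event 6: stock=31 > 5
  After event 7: stock=27 > 5
  After event 8: stock=3 <= 5 -> ALERT
  After event 9: stock=0 <= 5 -> ALERT
  After event 10: stock=0 <= 5 -> ALERT
  After event 11: stock=3 <= 5 -> ALERT
  After event 12: stock=0 <= 5 -> ALERT
Alert events: [8, 9, 10, 11, 12]. Count = 5

Answer: 5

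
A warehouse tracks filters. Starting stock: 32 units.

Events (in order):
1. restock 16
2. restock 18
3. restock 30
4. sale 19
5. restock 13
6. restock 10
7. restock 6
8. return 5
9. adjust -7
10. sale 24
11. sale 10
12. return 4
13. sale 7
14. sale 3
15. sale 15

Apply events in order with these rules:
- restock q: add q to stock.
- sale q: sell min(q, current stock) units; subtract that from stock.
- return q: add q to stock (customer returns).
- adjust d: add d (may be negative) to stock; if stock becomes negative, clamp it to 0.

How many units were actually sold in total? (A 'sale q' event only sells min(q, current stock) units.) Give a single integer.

Answer: 78

Derivation:
Processing events:
Start: stock = 32
  Event 1 (restock 16): 32 + 16 = 48
  Event 2 (restock 18): 48 + 18 = 66
  Event 3 (restock 30): 66 + 30 = 96
  Event 4 (sale 19): sell min(19,96)=19. stock: 96 - 19 = 77. total_sold = 19
  Event 5 (restock 13): 77 + 13 = 90
  Event 6 (restock 10): 90 + 10 = 100
  Event 7 (restock 6): 100 + 6 = 106
  Event 8 (return 5): 106 + 5 = 111
  Event 9 (adjust -7): 111 + -7 = 104
  Event 10 (sale 24): sell min(24,104)=24. stock: 104 - 24 = 80. total_sold = 43
  Event 11 (sale 10): sell min(10,80)=10. stock: 80 - 10 = 70. total_sold = 53
  Event 12 (return 4): 70 + 4 = 74
  Event 13 (sale 7): sell min(7,74)=7. stock: 74 - 7 = 67. total_sold = 60
  Event 14 (sale 3): sell min(3,67)=3. stock: 67 - 3 = 64. total_sold = 63
  Event 15 (sale 15): sell min(15,64)=15. stock: 64 - 15 = 49. total_sold = 78
Final: stock = 49, total_sold = 78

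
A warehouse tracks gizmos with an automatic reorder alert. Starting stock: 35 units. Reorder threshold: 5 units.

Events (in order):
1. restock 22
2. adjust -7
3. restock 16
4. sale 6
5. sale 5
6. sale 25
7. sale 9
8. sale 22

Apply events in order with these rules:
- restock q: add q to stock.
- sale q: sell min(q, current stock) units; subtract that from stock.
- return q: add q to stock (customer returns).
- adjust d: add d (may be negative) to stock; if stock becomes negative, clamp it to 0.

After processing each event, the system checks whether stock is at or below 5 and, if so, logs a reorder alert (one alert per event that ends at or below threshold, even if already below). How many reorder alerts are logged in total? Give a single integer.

Answer: 1

Derivation:
Processing events:
Start: stock = 35
  Event 1 (restock 22): 35 + 22 = 57
  Event 2 (adjust -7): 57 + -7 = 50
  Event 3 (restock 16): 50 + 16 = 66
  Event 4 (sale 6): sell min(6,66)=6. stock: 66 - 6 = 60. total_sold = 6
  Event 5 (sale 5): sell min(5,60)=5. stock: 60 - 5 = 55. total_sold = 11
  Event 6 (sale 25): sell min(25,55)=25. stock: 55 - 25 = 30. total_sold = 36
  Event 7 (sale 9): sell min(9,30)=9. stock: 30 - 9 = 21. total_sold = 45
  Event 8 (sale 22): sell min(22,21)=21. stock: 21 - 21 = 0. total_sold = 66
Final: stock = 0, total_sold = 66

Checking against threshold 5:
  After event 1: stock=57 > 5
  After event 2: stock=50 > 5
  After event 3: stock=66 > 5
  After event 4: stock=60 > 5
  After event 5: stock=55 > 5
  After event 6: stock=30 > 5
  After event 7: stock=21 > 5
  After event 8: stock=0 <= 5 -> ALERT
Alert events: [8]. Count = 1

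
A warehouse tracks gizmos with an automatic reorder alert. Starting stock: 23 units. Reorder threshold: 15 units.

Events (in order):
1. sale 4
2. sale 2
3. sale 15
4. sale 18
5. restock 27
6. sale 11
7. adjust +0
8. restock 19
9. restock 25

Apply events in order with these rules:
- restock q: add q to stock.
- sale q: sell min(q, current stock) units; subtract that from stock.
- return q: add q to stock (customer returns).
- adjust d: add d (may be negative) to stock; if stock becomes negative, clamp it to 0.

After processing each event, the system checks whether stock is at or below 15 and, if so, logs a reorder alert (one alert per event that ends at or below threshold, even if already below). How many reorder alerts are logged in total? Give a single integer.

Processing events:
Start: stock = 23
  Event 1 (sale 4): sell min(4,23)=4. stock: 23 - 4 = 19. total_sold = 4
  Event 2 (sale 2): sell min(2,19)=2. stock: 19 - 2 = 17. total_sold = 6
  Event 3 (sale 15): sell min(15,17)=15. stock: 17 - 15 = 2. total_sold = 21
  Event 4 (sale 18): sell min(18,2)=2. stock: 2 - 2 = 0. total_sold = 23
  Event 5 (restock 27): 0 + 27 = 27
  Event 6 (sale 11): sell min(11,27)=11. stock: 27 - 11 = 16. total_sold = 34
  Event 7 (adjust +0): 16 + 0 = 16
  Event 8 (restock 19): 16 + 19 = 35
  Event 9 (restock 25): 35 + 25 = 60
Final: stock = 60, total_sold = 34

Checking against threshold 15:
  After event 1: stock=19 > 15
  After event 2: stock=17 > 15
  After event 3: stock=2 <= 15 -> ALERT
  After event 4: stock=0 <= 15 -> ALERT
  After event 5: stock=27 > 15
  After event 6: stock=16 > 15
  After event 7: stock=16 > 15
  After event 8: stock=35 > 15
  After event 9: stock=60 > 15
Alert events: [3, 4]. Count = 2

Answer: 2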